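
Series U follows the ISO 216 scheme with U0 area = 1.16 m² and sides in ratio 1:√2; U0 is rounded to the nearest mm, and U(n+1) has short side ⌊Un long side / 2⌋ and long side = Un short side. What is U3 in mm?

320 × 453 mm

Let U0's short side be w mm. w · w√2 = 1.16 m² = 1,160,000 mm², so w ≈ 905.7 mm and w√2 ≈ 1280.8 mm → U0 = 906 × 1281 mm.
U1: ⌊1281/2⌋ × 906 = 640 × 906 mm
U2: ⌊906/2⌋ × 640 = 453 × 640 mm
U3: ⌊640/2⌋ × 453 = 320 × 453 mm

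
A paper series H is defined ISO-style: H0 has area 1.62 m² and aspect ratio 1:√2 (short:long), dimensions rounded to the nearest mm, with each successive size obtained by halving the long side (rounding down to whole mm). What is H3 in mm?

Let H0's short side be w mm. w · w√2 = 1.62 m² = 1,620,000 mm², so w ≈ 1070.3 mm and w√2 ≈ 1513.6 mm → H0 = 1070 × 1514 mm.
H1: ⌊1514/2⌋ × 1070 = 757 × 1070 mm
H2: ⌊1070/2⌋ × 757 = 535 × 757 mm
H3: ⌊757/2⌋ × 535 = 378 × 535 mm

378 × 535 mm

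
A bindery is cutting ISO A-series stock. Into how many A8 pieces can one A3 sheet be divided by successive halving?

32

A3 = 297 × 420 mm; A8 = 52 × 74 mm.
Each halving step doubles the count; 5 steps from A3 to A8.
2^5 = 32.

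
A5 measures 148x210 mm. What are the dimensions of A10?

26 × 37 mm

A6: ⌊210/2⌋ × 148 = 105 × 148 mm
A7: ⌊148/2⌋ × 105 = 74 × 105 mm
A8: ⌊105/2⌋ × 74 = 52 × 74 mm
A9: ⌊74/2⌋ × 52 = 37 × 52 mm
A10: ⌊52/2⌋ × 37 = 26 × 37 mm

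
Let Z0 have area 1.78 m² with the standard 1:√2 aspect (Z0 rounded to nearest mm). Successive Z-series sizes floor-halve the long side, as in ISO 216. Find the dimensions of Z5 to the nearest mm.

Let Z0's short side be w mm. w · w√2 = 1.78 m² = 1,780,000 mm², so w ≈ 1121.9 mm and w√2 ≈ 1586.6 mm → Z0 = 1122 × 1587 mm.
Z1: ⌊1587/2⌋ × 1122 = 793 × 1122 mm
Z2: ⌊1122/2⌋ × 793 = 561 × 793 mm
Z3: ⌊793/2⌋ × 561 = 396 × 561 mm
Z4: ⌊561/2⌋ × 396 = 280 × 396 mm
Z5: ⌊396/2⌋ × 280 = 198 × 280 mm

198 × 280 mm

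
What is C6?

114 × 162 mm

C0 = 917 × 1297 mm (C0 is the geometric mean of A0 and B0, aspect 1:√2).
C1: ⌊1297/2⌋ × 917 = 648 × 917 mm
C2: ⌊917/2⌋ × 648 = 458 × 648 mm
C3: ⌊648/2⌋ × 458 = 324 × 458 mm
C4: ⌊458/2⌋ × 324 = 229 × 324 mm
C5: ⌊324/2⌋ × 229 = 162 × 229 mm
C6: ⌊229/2⌋ × 162 = 114 × 162 mm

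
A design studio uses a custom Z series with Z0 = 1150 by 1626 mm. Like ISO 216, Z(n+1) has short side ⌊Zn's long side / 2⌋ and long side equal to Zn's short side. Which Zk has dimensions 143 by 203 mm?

Z0: 1150 × 1626 mm
Z1: 813 × 1150 mm
Z2: 575 × 813 mm
Z3: 406 × 575 mm
Z4: 287 × 406 mm
Z5: 203 × 287 mm
Z6: 143 × 203 mm
Z7: 101 × 143 mm
→ matches Z6.

Z6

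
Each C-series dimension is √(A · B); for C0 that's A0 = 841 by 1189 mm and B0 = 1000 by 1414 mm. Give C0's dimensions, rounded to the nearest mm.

917 × 1297 mm

Short: √(841 · 1000) = √841000 ≈ 917.1 mm.
Long: √(1189 · 1414) = √1681246 ≈ 1296.6 mm.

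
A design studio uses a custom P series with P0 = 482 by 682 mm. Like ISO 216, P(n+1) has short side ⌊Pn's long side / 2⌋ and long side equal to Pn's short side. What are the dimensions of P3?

170 × 241 mm

P1: ⌊682/2⌋ × 482 = 341 × 482 mm
P2: ⌊482/2⌋ × 341 = 241 × 341 mm
P3: ⌊341/2⌋ × 241 = 170 × 241 mm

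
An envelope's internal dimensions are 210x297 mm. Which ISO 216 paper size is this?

A4 (210 × 297 mm)

Aspect ratio 297/210 ≈ 1.414 — close to the ISO √2 ≈ 1.414.
In the A-series (A0 area = 1 m²): A4 = 210 × 297 mm.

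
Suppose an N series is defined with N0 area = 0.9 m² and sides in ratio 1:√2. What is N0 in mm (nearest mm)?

Let the short side be w mm. Then w · w√2 = 0.9 m² = 900,000 mm².
w² = 900,000/√2, so w ≈ 797.7 mm; long side = w√2 ≈ 1128.2 mm.

798 × 1128 mm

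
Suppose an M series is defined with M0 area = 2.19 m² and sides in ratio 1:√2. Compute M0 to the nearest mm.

Let the short side be w mm. Then w · w√2 = 2.19 m² = 2,190,000 mm².
w² = 2,190,000/√2, so w ≈ 1244.4 mm; long side = w√2 ≈ 1759.9 mm.

1244 × 1760 mm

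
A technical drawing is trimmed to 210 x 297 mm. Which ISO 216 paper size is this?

A4 (210 × 297 mm)

Aspect ratio 297/210 ≈ 1.414 — close to the ISO √2 ≈ 1.414.
In the A-series (A0 area = 1 m²): A4 = 210 × 297 mm.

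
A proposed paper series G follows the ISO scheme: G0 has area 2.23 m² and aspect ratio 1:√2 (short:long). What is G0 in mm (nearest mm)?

Let the short side be w mm. Then w · w√2 = 2.23 m² = 2,230,000 mm².
w² = 2,230,000/√2, so w ≈ 1255.7 mm; long side = w√2 ≈ 1775.9 mm.

1256 × 1776 mm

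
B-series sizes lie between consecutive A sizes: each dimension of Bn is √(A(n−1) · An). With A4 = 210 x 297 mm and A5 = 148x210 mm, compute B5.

Short side: √(210 · 148) = √31080 ≈ 176.3 → 176 mm
Long side: √(297 · 210) = √62370 ≈ 249.7 → 250 mm

176 × 250 mm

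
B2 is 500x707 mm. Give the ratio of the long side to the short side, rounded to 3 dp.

707 / 500 = 1.414
Matches √2 ≈ 1.414 — the ISO 216 defining ratio.

1.414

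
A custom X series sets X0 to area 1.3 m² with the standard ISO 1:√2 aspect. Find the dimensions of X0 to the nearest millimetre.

Let the short side be w mm. Then w · w√2 = 1.3 m² = 1,300,000 mm².
w² = 1,300,000/√2, so w ≈ 958.8 mm; long side = w√2 ≈ 1355.9 mm.

959 × 1356 mm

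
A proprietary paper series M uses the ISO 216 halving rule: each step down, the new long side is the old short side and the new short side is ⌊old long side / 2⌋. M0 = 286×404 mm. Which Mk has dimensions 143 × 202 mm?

M2

M0: 286 × 404 mm
M1: 202 × 286 mm
M2: 143 × 202 mm
M3: 101 × 143 mm
→ matches M2.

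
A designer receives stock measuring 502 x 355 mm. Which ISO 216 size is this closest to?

Aspect ratio 502/355 ≈ 1.414 — close to the ISO √2 ≈ 1.414.
In the B-series (B0 = 1000 × 1414 mm): B3 = 353 × 500 mm.
Off by 4 mm total — nearest standard size.

B3 (353 × 500 mm)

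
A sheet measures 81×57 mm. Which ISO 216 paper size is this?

Aspect ratio 81/57 ≈ 1.421 — close to the ISO √2 ≈ 1.414.
In the C-series (envelope sizes, between A and B): C8 = 57 × 81 mm.

C8 (57 × 81 mm)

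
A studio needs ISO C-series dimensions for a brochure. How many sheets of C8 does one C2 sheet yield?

64

Each ISO step halves the sheet: 1 × C2 → 2 × C3 → 4 × C4 → 8 × C5 → …
From C2 to C8 is 6 halving steps: 2^6 = 64.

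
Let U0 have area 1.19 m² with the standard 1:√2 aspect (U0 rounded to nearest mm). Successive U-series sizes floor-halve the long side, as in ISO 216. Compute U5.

162 × 229 mm

Let U0's short side be w mm. w · w√2 = 1.19 m² = 1,190,000 mm², so w ≈ 917.3 mm and w√2 ≈ 1297.3 mm → U0 = 917 × 1297 mm.
U1: ⌊1297/2⌋ × 917 = 648 × 917 mm
U2: ⌊917/2⌋ × 648 = 458 × 648 mm
U3: ⌊648/2⌋ × 458 = 324 × 458 mm
U4: ⌊458/2⌋ × 324 = 229 × 324 mm
U5: ⌊324/2⌋ × 229 = 162 × 229 mm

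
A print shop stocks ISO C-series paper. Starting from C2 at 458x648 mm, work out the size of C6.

114 × 162 mm

C3: ⌊648/2⌋ × 458 = 324 × 458 mm
C4: ⌊458/2⌋ × 324 = 229 × 324 mm
C5: ⌊324/2⌋ × 229 = 162 × 229 mm
C6: ⌊229/2⌋ × 162 = 114 × 162 mm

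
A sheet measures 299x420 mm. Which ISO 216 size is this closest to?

Aspect ratio 420/299 ≈ 1.405 — close to the ISO √2 ≈ 1.414.
In the A-series (A0 area = 1 m²): A3 = 297 × 420 mm.
Off by 2 mm total — nearest standard size.

A3 (297 × 420 mm)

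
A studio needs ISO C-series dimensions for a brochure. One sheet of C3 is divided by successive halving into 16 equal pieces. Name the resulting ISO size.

C7

16 = 2^4, so 4 halving steps.
C3 → C4 → … → C7 after 4 steps.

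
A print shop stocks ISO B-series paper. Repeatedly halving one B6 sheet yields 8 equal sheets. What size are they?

8 = 2^3, so 3 halving steps.
B6 → B7 → … → B9 after 3 steps.

B9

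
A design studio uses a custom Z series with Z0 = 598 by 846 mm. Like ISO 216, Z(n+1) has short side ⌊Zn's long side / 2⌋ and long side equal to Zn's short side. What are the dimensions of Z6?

Z1: ⌊846/2⌋ × 598 = 423 × 598 mm
Z2: ⌊598/2⌋ × 423 = 299 × 423 mm
Z3: ⌊423/2⌋ × 299 = 211 × 299 mm
Z4: ⌊299/2⌋ × 211 = 149 × 211 mm
Z5: ⌊211/2⌋ × 149 = 105 × 149 mm
Z6: ⌊149/2⌋ × 105 = 74 × 105 mm

74 × 105 mm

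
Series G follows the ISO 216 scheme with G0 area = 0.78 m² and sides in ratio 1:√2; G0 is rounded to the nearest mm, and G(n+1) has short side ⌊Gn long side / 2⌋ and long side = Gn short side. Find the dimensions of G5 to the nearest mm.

131 × 185 mm

Let G0's short side be w mm. w · w√2 = 0.78 m² = 780,000 mm², so w ≈ 742.7 mm and w√2 ≈ 1050.3 mm → G0 = 743 × 1050 mm.
G1: ⌊1050/2⌋ × 743 = 525 × 743 mm
G2: ⌊743/2⌋ × 525 = 371 × 525 mm
G3: ⌊525/2⌋ × 371 = 262 × 371 mm
G4: ⌊371/2⌋ × 262 = 185 × 262 mm
G5: ⌊262/2⌋ × 185 = 131 × 185 mm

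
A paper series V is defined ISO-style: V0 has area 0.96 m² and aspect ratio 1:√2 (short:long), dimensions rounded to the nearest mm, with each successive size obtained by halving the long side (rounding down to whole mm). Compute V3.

291 × 412 mm

Let V0's short side be w mm. w · w√2 = 0.96 m² = 960,000 mm², so w ≈ 823.9 mm and w√2 ≈ 1165.2 mm → V0 = 824 × 1165 mm.
V1: ⌊1165/2⌋ × 824 = 582 × 824 mm
V2: ⌊824/2⌋ × 582 = 412 × 582 mm
V3: ⌊582/2⌋ × 412 = 291 × 412 mm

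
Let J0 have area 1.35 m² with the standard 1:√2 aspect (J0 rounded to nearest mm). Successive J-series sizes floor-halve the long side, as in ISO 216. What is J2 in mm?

488 × 691 mm

Let J0's short side be w mm. w · w√2 = 1.35 m² = 1,350,000 mm², so w ≈ 977.0 mm and w√2 ≈ 1381.7 mm → J0 = 977 × 1382 mm.
J1: ⌊1382/2⌋ × 977 = 691 × 977 mm
J2: ⌊977/2⌋ × 691 = 488 × 691 mm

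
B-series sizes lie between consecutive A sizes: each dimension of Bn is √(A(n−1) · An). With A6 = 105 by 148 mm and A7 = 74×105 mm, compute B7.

Short side: √(105 · 74) = √7770 ≈ 88.1 → 88 mm
Long side: √(148 · 105) = √15540 ≈ 124.7 → 125 mm

88 × 125 mm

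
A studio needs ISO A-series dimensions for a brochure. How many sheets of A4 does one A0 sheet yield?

A0 = 841 × 1189 mm; A4 = 210 × 297 mm.
Each halving step doubles the count; 4 steps from A0 to A4.
2^4 = 16.

16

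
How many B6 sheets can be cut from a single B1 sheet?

Each ISO step halves the sheet: 1 × B1 → 2 × B2 → 4 × B3 → 8 × B4 → …
From B1 to B6 is 5 halving steps: 2^5 = 32.

32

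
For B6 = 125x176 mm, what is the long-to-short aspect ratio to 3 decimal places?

1.408

176 / 125 = 1.408
ISO 216 targets √2 ≈ 1.414; the -0.006 deviation is from mm rounding.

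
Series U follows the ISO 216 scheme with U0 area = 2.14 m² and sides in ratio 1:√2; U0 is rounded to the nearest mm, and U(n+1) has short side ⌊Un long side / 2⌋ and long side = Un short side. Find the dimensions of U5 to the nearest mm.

217 × 307 mm

Let U0's short side be w mm. w · w√2 = 2.14 m² = 2,140,000 mm², so w ≈ 1230.1 mm and w√2 ≈ 1739.7 mm → U0 = 1230 × 1740 mm.
U1: ⌊1740/2⌋ × 1230 = 870 × 1230 mm
U2: ⌊1230/2⌋ × 870 = 615 × 870 mm
U3: ⌊870/2⌋ × 615 = 435 × 615 mm
U4: ⌊615/2⌋ × 435 = 307 × 435 mm
U5: ⌊435/2⌋ × 307 = 217 × 307 mm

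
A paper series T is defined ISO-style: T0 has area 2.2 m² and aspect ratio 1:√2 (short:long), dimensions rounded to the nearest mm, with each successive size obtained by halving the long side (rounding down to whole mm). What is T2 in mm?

623 × 882 mm

Let T0's short side be w mm. w · w√2 = 2.2 m² = 2,200,000 mm², so w ≈ 1247.3 mm and w√2 ≈ 1763.9 mm → T0 = 1247 × 1764 mm.
T1: ⌊1764/2⌋ × 1247 = 882 × 1247 mm
T2: ⌊1247/2⌋ × 882 = 623 × 882 mm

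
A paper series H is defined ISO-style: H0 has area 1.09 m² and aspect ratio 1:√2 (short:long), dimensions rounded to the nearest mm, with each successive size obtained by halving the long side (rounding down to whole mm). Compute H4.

Let H0's short side be w mm. w · w√2 = 1.09 m² = 1,090,000 mm², so w ≈ 877.9 mm and w√2 ≈ 1241.6 mm → H0 = 878 × 1242 mm.
H1: ⌊1242/2⌋ × 878 = 621 × 878 mm
H2: ⌊878/2⌋ × 621 = 439 × 621 mm
H3: ⌊621/2⌋ × 439 = 310 × 439 mm
H4: ⌊439/2⌋ × 310 = 219 × 310 mm

219 × 310 mm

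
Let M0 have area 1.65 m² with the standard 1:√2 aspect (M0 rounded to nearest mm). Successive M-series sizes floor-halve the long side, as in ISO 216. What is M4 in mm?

270 × 382 mm

Let M0's short side be w mm. w · w√2 = 1.65 m² = 1,650,000 mm², so w ≈ 1080.2 mm and w√2 ≈ 1527.6 mm → M0 = 1080 × 1528 mm.
M1: ⌊1528/2⌋ × 1080 = 764 × 1080 mm
M2: ⌊1080/2⌋ × 764 = 540 × 764 mm
M3: ⌊764/2⌋ × 540 = 382 × 540 mm
M4: ⌊540/2⌋ × 382 = 270 × 382 mm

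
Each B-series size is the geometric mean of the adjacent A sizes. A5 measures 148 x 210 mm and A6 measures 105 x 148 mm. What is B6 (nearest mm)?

125 × 176 mm

Short side: √(148 · 105) = √15540 ≈ 124.7 → 125 mm
Long side: √(210 · 148) = √31080 ≈ 176.3 → 176 mm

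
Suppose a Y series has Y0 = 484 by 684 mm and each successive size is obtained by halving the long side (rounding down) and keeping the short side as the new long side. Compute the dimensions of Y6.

Y1: ⌊684/2⌋ × 484 = 342 × 484 mm
Y2: ⌊484/2⌋ × 342 = 242 × 342 mm
Y3: ⌊342/2⌋ × 242 = 171 × 242 mm
Y4: ⌊242/2⌋ × 171 = 121 × 171 mm
Y5: ⌊171/2⌋ × 121 = 85 × 121 mm
Y6: ⌊121/2⌋ × 85 = 60 × 85 mm

60 × 85 mm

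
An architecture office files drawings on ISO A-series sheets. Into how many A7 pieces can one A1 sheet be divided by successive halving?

Each ISO step halves the sheet: 1 × A1 → 2 × A2 → 4 × A3 → 8 × A4 → …
From A1 to A7 is 6 halving steps: 2^6 = 64.

64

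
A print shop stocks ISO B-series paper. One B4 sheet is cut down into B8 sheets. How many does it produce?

16

B4 = 250 × 353 mm; B8 = 62 × 88 mm.
Each halving step doubles the count; 4 steps from B4 to B8.
2^4 = 16.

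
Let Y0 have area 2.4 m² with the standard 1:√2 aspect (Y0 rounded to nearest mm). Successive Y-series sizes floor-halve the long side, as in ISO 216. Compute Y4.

325 × 460 mm

Let Y0's short side be w mm. w · w√2 = 2.4 m² = 2,400,000 mm², so w ≈ 1302.7 mm and w√2 ≈ 1842.3 mm → Y0 = 1303 × 1842 mm.
Y1: ⌊1842/2⌋ × 1303 = 921 × 1303 mm
Y2: ⌊1303/2⌋ × 921 = 651 × 921 mm
Y3: ⌊921/2⌋ × 651 = 460 × 651 mm
Y4: ⌊651/2⌋ × 460 = 325 × 460 mm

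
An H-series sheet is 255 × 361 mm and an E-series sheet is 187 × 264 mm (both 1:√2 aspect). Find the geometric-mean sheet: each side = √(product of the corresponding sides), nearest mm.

218 × 309 mm

Short side: √(255 · 187) = √47685 ≈ 218.4 → 218 mm
Long side: √(361 · 264) = √95304 ≈ 308.7 → 309 mm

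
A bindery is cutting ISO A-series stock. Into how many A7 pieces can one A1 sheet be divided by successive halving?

64

Each ISO step halves the sheet: 1 × A1 → 2 × A2 → 4 × A3 → 8 × A4 → …
From A1 to A7 is 6 halving steps: 2^6 = 64.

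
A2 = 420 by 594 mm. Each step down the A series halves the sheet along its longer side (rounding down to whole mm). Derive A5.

A3: ⌊594/2⌋ × 420 = 297 × 420 mm
A4: ⌊420/2⌋ × 297 = 210 × 297 mm
A5: ⌊297/2⌋ × 210 = 148 × 210 mm

148 × 210 mm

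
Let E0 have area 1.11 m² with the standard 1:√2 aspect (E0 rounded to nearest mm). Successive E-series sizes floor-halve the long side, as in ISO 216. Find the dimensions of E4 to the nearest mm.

221 × 313 mm

Let E0's short side be w mm. w · w√2 = 1.11 m² = 1,110,000 mm², so w ≈ 885.9 mm and w√2 ≈ 1252.9 mm → E0 = 886 × 1253 mm.
E1: ⌊1253/2⌋ × 886 = 626 × 886 mm
E2: ⌊886/2⌋ × 626 = 443 × 626 mm
E3: ⌊626/2⌋ × 443 = 313 × 443 mm
E4: ⌊443/2⌋ × 313 = 221 × 313 mm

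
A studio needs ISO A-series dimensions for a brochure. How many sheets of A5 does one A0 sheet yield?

32

Each ISO step halves the sheet: 1 × A0 → 2 × A1 → 4 × A2 → 8 × A3 → …
From A0 to A5 is 5 halving steps: 2^5 = 32.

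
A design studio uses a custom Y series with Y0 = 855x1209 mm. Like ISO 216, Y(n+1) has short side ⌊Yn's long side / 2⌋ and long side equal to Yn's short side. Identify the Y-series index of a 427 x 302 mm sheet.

Y3

Y0: 855 × 1209 mm
Y1: 604 × 855 mm
Y2: 427 × 604 mm
Y3: 302 × 427 mm
Y4: 213 × 302 mm
→ matches Y3.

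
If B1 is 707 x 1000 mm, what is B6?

B2: ⌊1000/2⌋ × 707 = 500 × 707 mm
B3: ⌊707/2⌋ × 500 = 353 × 500 mm
B4: ⌊500/2⌋ × 353 = 250 × 353 mm
B5: ⌊353/2⌋ × 250 = 176 × 250 mm
B6: ⌊250/2⌋ × 176 = 125 × 176 mm

125 × 176 mm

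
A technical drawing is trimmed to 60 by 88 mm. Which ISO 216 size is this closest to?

Aspect ratio 88/60 ≈ 1.467 (ISO target is √2 ≈ 1.414).
In the B-series (B0 = 1000 × 1414 mm): B8 = 62 × 88 mm.
Off by 2 mm total — nearest standard size.

B8 (62 × 88 mm)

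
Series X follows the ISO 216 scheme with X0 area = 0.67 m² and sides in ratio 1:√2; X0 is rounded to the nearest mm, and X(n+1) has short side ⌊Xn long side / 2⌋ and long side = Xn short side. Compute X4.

172 × 243 mm

Let X0's short side be w mm. w · w√2 = 0.67 m² = 670,000 mm², so w ≈ 688.3 mm and w√2 ≈ 973.4 mm → X0 = 688 × 973 mm.
X1: ⌊973/2⌋ × 688 = 486 × 688 mm
X2: ⌊688/2⌋ × 486 = 344 × 486 mm
X3: ⌊486/2⌋ × 344 = 243 × 344 mm
X4: ⌊344/2⌋ × 243 = 172 × 243 mm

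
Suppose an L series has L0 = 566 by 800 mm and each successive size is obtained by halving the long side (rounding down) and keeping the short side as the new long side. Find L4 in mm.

141 × 200 mm

L1 = 400 × 566 mm (from L0 by 1 halving).
L2: ⌊566/2⌋ × 400 = 283 × 400 mm
L3: ⌊400/2⌋ × 283 = 200 × 283 mm
L4: ⌊283/2⌋ × 200 = 141 × 200 mm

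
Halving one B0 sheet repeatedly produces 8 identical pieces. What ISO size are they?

8 = 2^3, so 3 halving steps.
B0 → B1 → … → B3 after 3 steps.

B3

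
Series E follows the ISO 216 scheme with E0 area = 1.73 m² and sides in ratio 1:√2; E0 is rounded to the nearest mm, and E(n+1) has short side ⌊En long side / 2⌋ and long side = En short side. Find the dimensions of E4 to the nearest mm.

276 × 391 mm

Let E0's short side be w mm. w · w√2 = 1.73 m² = 1,730,000 mm², so w ≈ 1106.0 mm and w√2 ≈ 1564.2 mm → E0 = 1106 × 1564 mm.
E1: ⌊1564/2⌋ × 1106 = 782 × 1106 mm
E2: ⌊1106/2⌋ × 782 = 553 × 782 mm
E3: ⌊782/2⌋ × 553 = 391 × 553 mm
E4: ⌊553/2⌋ × 391 = 276 × 391 mm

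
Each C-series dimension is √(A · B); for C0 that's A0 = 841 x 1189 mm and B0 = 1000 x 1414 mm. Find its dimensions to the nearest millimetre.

Short: √(841 · 1000) = √841000 ≈ 917.1 mm.
Long: √(1189 · 1414) = √1681246 ≈ 1296.6 mm.

917 × 1297 mm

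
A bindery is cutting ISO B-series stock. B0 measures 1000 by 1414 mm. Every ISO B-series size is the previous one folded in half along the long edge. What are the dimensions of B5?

B1: ⌊1414/2⌋ × 1000 = 707 × 1000 mm
B2: ⌊1000/2⌋ × 707 = 500 × 707 mm
B3: ⌊707/2⌋ × 500 = 353 × 500 mm
B4: ⌊500/2⌋ × 353 = 250 × 353 mm
B5: ⌊353/2⌋ × 250 = 176 × 250 mm

176 × 250 mm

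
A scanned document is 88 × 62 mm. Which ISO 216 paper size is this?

Aspect ratio 88/62 ≈ 1.419 — close to the ISO √2 ≈ 1.414.
In the B-series (B0 = 1000 × 1414 mm): B8 = 62 × 88 mm.

B8 (62 × 88 mm)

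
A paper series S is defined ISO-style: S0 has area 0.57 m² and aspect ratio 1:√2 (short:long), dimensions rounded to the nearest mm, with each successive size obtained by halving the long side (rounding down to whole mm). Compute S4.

158 × 224 mm

Let S0's short side be w mm. w · w√2 = 0.57 m² = 570,000 mm², so w ≈ 634.9 mm and w√2 ≈ 897.8 mm → S0 = 635 × 898 mm.
S1: ⌊898/2⌋ × 635 = 449 × 635 mm
S2: ⌊635/2⌋ × 449 = 317 × 449 mm
S3: ⌊449/2⌋ × 317 = 224 × 317 mm
S4: ⌊317/2⌋ × 224 = 158 × 224 mm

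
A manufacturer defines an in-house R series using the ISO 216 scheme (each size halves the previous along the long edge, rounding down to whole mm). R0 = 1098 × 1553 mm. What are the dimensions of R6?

137 × 194 mm

R1: ⌊1553/2⌋ × 1098 = 776 × 1098 mm
R2: ⌊1098/2⌋ × 776 = 549 × 776 mm
R3: ⌊776/2⌋ × 549 = 388 × 549 mm
R4: ⌊549/2⌋ × 388 = 274 × 388 mm
R5: ⌊388/2⌋ × 274 = 194 × 274 mm
R6: ⌊274/2⌋ × 194 = 137 × 194 mm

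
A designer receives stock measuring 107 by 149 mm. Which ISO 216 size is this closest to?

Aspect ratio 149/107 ≈ 1.393 (ISO target is √2 ≈ 1.414).
In the A-series (A0 area = 1 m²): A6 = 105 × 148 mm.
Off by 3 mm total — nearest standard size.

A6 (105 × 148 mm)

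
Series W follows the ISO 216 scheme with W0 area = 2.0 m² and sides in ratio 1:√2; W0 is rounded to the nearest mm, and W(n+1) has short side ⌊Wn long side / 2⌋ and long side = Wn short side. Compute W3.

420 × 594 mm

Let W0's short side be w mm. w · w√2 = 2.0 m² = 2,000,000 mm², so w ≈ 1189.2 mm and w√2 ≈ 1681.8 mm → W0 = 1189 × 1682 mm.
W1: ⌊1682/2⌋ × 1189 = 841 × 1189 mm
W2: ⌊1189/2⌋ × 841 = 594 × 841 mm
W3: ⌊841/2⌋ × 594 = 420 × 594 mm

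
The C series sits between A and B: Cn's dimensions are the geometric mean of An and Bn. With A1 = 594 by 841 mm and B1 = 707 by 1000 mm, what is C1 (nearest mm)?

648 × 917 mm

Short side: √(594 · 707) = √419958 ≈ 648.0 → 648 mm
Long side: √(841 · 1000) = √841000 ≈ 917.1 → 917 mm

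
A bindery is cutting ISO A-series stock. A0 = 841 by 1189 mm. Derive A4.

A1: ⌊1189/2⌋ × 841 = 594 × 841 mm
A2: ⌊841/2⌋ × 594 = 420 × 594 mm
A3: ⌊594/2⌋ × 420 = 297 × 420 mm
A4: ⌊420/2⌋ × 297 = 210 × 297 mm

210 × 297 mm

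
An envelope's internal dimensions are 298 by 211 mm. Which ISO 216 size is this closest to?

A4 (210 × 297 mm)

Aspect ratio 298/211 ≈ 1.412 — close to the ISO √2 ≈ 1.414.
In the A-series (A0 area = 1 m²): A4 = 210 × 297 mm.
Off by 2 mm total — nearest standard size.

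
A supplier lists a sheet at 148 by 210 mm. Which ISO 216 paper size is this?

A5 (148 × 210 mm)

Aspect ratio 210/148 ≈ 1.419 — close to the ISO √2 ≈ 1.414.
In the A-series (A0 area = 1 m²): A5 = 148 × 210 mm.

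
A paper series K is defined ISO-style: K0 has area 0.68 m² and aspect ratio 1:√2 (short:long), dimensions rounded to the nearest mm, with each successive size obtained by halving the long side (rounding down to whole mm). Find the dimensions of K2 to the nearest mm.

Let K0's short side be w mm. w · w√2 = 0.68 m² = 680,000 mm², so w ≈ 693.4 mm and w√2 ≈ 980.6 mm → K0 = 693 × 981 mm.
K1: ⌊981/2⌋ × 693 = 490 × 693 mm
K2: ⌊693/2⌋ × 490 = 346 × 490 mm

346 × 490 mm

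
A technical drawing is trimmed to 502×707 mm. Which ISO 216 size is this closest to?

B2 (500 × 707 mm)

Aspect ratio 707/502 ≈ 1.408 — close to the ISO √2 ≈ 1.414.
In the B-series (B0 = 1000 × 1414 mm): B2 = 500 × 707 mm.
Off by 2 mm total — nearest standard size.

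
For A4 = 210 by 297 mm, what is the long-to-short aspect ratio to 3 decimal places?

297 / 210 = 1.414
Matches √2 ≈ 1.414 — the ISO 216 defining ratio.

1.414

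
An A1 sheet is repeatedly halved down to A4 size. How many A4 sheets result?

Each ISO step halves the sheet: 1 × A1 → 2 × A2 → 4 × A3 → 8 × A4
From A1 to A4 is 3 halving steps: 2^3 = 8.

8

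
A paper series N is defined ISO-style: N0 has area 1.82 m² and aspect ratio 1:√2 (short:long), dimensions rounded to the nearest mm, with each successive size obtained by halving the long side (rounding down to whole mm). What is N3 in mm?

Let N0's short side be w mm. w · w√2 = 1.82 m² = 1,820,000 mm², so w ≈ 1134.4 mm and w√2 ≈ 1604.3 mm → N0 = 1134 × 1604 mm.
N1: ⌊1604/2⌋ × 1134 = 802 × 1134 mm
N2: ⌊1134/2⌋ × 802 = 567 × 802 mm
N3: ⌊802/2⌋ × 567 = 401 × 567 mm

401 × 567 mm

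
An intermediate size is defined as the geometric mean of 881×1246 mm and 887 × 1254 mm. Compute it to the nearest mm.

884 × 1250 mm

Short side: √(881 · 887) = √781447 ≈ 884.0 → 884 mm
Long side: √(1246 · 1254) = √1562484 ≈ 1250.0 → 1250 mm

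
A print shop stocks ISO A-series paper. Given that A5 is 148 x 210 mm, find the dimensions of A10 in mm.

26 × 37 mm

A6: ⌊210/2⌋ × 148 = 105 × 148 mm
A7: ⌊148/2⌋ × 105 = 74 × 105 mm
A8: ⌊105/2⌋ × 74 = 52 × 74 mm
A9: ⌊74/2⌋ × 52 = 37 × 52 mm
A10: ⌊52/2⌋ × 37 = 26 × 37 mm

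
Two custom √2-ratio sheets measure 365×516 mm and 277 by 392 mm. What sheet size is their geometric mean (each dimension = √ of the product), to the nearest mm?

318 × 450 mm

Short side: √(365 · 277) = √101105 ≈ 318.0 → 318 mm
Long side: √(516 · 392) = √202272 ≈ 449.7 → 450 mm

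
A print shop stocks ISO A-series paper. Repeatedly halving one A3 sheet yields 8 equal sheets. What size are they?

8 = 2^3, so 3 halving steps.
A3 → A4 → … → A6 after 3 steps.

A6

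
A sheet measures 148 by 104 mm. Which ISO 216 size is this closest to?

Aspect ratio 148/104 ≈ 1.423 — close to the ISO √2 ≈ 1.414.
In the A-series (A0 area = 1 m²): A6 = 105 × 148 mm.
Off by 1 mm total — nearest standard size.

A6 (105 × 148 mm)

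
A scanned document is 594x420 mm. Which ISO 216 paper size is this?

Aspect ratio 594/420 ≈ 1.414 — close to the ISO √2 ≈ 1.414.
In the A-series (A0 area = 1 m²): A2 = 420 × 594 mm.

A2 (420 × 594 mm)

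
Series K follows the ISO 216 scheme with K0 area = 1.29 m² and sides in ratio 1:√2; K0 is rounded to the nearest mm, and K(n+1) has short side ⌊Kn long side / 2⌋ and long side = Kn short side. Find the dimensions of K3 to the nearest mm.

337 × 477 mm

Let K0's short side be w mm. w · w√2 = 1.29 m² = 1,290,000 mm², so w ≈ 955.1 mm and w√2 ≈ 1350.7 mm → K0 = 955 × 1351 mm.
K1: ⌊1351/2⌋ × 955 = 675 × 955 mm
K2: ⌊955/2⌋ × 675 = 477 × 675 mm
K3: ⌊675/2⌋ × 477 = 337 × 477 mm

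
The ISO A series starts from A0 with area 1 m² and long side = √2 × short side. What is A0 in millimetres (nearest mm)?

Let the short side be w mm. Then the long side is w√2 and w · w√2 = 10⁶ mm².
w² = 10⁶/√2, so w = 1000 / 2^(1/4) ≈ 840.9 mm; long side = 1000 · 2^(1/4) ≈ 1189.2 mm.

841 × 1189 mm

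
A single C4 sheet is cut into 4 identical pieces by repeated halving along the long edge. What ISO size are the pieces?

4 = 2^2, so 2 halving steps.
C4 → C5 → … → C6 after 2 steps.

C6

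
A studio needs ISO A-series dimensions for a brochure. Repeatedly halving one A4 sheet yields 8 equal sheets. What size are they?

A7

8 = 2^3, so 3 halving steps.
A4 → A5 → … → A7 after 3 steps.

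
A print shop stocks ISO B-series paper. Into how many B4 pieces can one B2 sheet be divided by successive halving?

Each ISO step halves the sheet: 1 × B2 → 2 × B3 → 4 × B4
From B2 to B4 is 2 halving steps: 2^2 = 4.

4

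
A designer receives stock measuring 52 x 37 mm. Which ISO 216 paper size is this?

Aspect ratio 52/37 ≈ 1.405 — close to the ISO √2 ≈ 1.414.
In the A-series (A0 area = 1 m²): A9 = 37 × 52 mm.

A9 (37 × 52 mm)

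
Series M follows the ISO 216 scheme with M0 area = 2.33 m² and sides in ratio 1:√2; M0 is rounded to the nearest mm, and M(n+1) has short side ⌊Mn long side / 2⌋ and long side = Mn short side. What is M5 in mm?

Let M0's short side be w mm. w · w√2 = 2.33 m² = 2,330,000 mm², so w ≈ 1283.6 mm and w√2 ≈ 1815.2 mm → M0 = 1284 × 1815 mm.
M1: ⌊1815/2⌋ × 1284 = 907 × 1284 mm
M2: ⌊1284/2⌋ × 907 = 642 × 907 mm
M3: ⌊907/2⌋ × 642 = 453 × 642 mm
M4: ⌊642/2⌋ × 453 = 321 × 453 mm
M5: ⌊453/2⌋ × 321 = 226 × 321 mm

226 × 321 mm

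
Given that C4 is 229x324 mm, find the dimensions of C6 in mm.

114 × 162 mm

C5: ⌊324/2⌋ × 229 = 162 × 229 mm
C6: ⌊229/2⌋ × 162 = 114 × 162 mm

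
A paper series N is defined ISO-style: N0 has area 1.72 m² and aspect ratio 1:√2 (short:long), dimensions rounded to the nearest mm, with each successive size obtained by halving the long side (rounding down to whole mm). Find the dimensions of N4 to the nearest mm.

275 × 390 mm

Let N0's short side be w mm. w · w√2 = 1.72 m² = 1,720,000 mm², so w ≈ 1102.8 mm and w√2 ≈ 1559.6 mm → N0 = 1103 × 1560 mm.
N1: ⌊1560/2⌋ × 1103 = 780 × 1103 mm
N2: ⌊1103/2⌋ × 780 = 551 × 780 mm
N3: ⌊780/2⌋ × 551 = 390 × 551 mm
N4: ⌊551/2⌋ × 390 = 275 × 390 mm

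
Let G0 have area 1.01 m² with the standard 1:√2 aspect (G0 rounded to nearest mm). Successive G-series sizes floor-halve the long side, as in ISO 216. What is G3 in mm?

298 × 422 mm

Let G0's short side be w mm. w · w√2 = 1.01 m² = 1,010,000 mm², so w ≈ 845.1 mm and w√2 ≈ 1195.1 mm → G0 = 845 × 1195 mm.
G1: ⌊1195/2⌋ × 845 = 597 × 845 mm
G2: ⌊845/2⌋ × 597 = 422 × 597 mm
G3: ⌊597/2⌋ × 422 = 298 × 422 mm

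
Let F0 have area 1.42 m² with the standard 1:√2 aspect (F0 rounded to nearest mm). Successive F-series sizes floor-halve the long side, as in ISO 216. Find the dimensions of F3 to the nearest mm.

Let F0's short side be w mm. w · w√2 = 1.42 m² = 1,420,000 mm², so w ≈ 1002.0 mm and w√2 ≈ 1417.1 mm → F0 = 1002 × 1417 mm.
F1: ⌊1417/2⌋ × 1002 = 708 × 1002 mm
F2: ⌊1002/2⌋ × 708 = 501 × 708 mm
F3: ⌊708/2⌋ × 501 = 354 × 501 mm

354 × 501 mm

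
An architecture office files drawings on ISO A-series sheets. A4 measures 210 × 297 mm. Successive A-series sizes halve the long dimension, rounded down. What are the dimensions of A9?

A5: ⌊297/2⌋ × 210 = 148 × 210 mm
A6: ⌊210/2⌋ × 148 = 105 × 148 mm
A7: ⌊148/2⌋ × 105 = 74 × 105 mm
A8: ⌊105/2⌋ × 74 = 52 × 74 mm
A9: ⌊74/2⌋ × 52 = 37 × 52 mm

37 × 52 mm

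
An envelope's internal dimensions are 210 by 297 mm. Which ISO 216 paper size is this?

A4 (210 × 297 mm)

Aspect ratio 297/210 ≈ 1.414 — close to the ISO √2 ≈ 1.414.
In the A-series (A0 area = 1 m²): A4 = 210 × 297 mm.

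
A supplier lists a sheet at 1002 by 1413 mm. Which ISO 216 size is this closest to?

B0 (1000 × 1414 mm)

Aspect ratio 1413/1002 ≈ 1.410 — close to the ISO √2 ≈ 1.414.
In the B-series (B0 = 1000 × 1414 mm): B0 = 1000 × 1414 mm.
Off by 3 mm total — nearest standard size.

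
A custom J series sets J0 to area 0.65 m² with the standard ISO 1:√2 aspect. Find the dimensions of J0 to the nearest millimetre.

678 × 959 mm

Let the short side be w mm. Then w · w√2 = 0.65 m² = 650,000 mm².
w² = 650,000/√2, so w ≈ 678.0 mm; long side = w√2 ≈ 958.8 mm.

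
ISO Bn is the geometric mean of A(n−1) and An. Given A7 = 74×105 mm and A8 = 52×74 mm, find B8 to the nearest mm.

62 × 88 mm

Short side: √(74 · 52) = √3848 ≈ 62.0 → 62 mm
Long side: √(105 · 74) = √7770 ≈ 88.1 → 88 mm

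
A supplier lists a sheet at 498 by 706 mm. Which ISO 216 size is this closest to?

Aspect ratio 706/498 ≈ 1.418 — close to the ISO √2 ≈ 1.414.
In the B-series (B0 = 1000 × 1414 mm): B2 = 500 × 707 mm.
Off by 3 mm total — nearest standard size.

B2 (500 × 707 mm)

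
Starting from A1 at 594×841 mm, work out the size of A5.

A2: ⌊841/2⌋ × 594 = 420 × 594 mm
A3: ⌊594/2⌋ × 420 = 297 × 420 mm
A4: ⌊420/2⌋ × 297 = 210 × 297 mm
A5: ⌊297/2⌋ × 210 = 148 × 210 mm

148 × 210 mm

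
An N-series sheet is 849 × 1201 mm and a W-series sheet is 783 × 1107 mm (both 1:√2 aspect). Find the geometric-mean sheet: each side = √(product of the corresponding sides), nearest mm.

Short side: √(849 · 783) = √664767 ≈ 815.3 → 815 mm
Long side: √(1201 · 1107) = √1329507 ≈ 1153.0 → 1153 mm

815 × 1153 mm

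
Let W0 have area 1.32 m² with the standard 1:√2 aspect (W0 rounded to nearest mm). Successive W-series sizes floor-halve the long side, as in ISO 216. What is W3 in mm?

341 × 483 mm

Let W0's short side be w mm. w · w√2 = 1.32 m² = 1,320,000 mm², so w ≈ 966.1 mm and w√2 ≈ 1366.3 mm → W0 = 966 × 1366 mm.
W1: ⌊1366/2⌋ × 966 = 683 × 966 mm
W2: ⌊966/2⌋ × 683 = 483 × 683 mm
W3: ⌊683/2⌋ × 483 = 341 × 483 mm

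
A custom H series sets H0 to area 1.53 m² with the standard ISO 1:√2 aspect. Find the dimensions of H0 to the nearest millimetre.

1040 × 1471 mm

Let the short side be w mm. Then w · w√2 = 1.53 m² = 1,530,000 mm².
w² = 1,530,000/√2, so w ≈ 1040.1 mm; long side = w√2 ≈ 1471.0 mm.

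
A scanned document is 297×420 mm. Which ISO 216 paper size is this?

Aspect ratio 420/297 ≈ 1.414 — close to the ISO √2 ≈ 1.414.
In the A-series (A0 area = 1 m²): A3 = 297 × 420 mm.

A3 (297 × 420 mm)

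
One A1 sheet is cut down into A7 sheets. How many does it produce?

64

Each ISO step halves the sheet: 1 × A1 → 2 × A2 → 4 × A3 → 8 × A4 → …
From A1 to A7 is 6 halving steps: 2^6 = 64.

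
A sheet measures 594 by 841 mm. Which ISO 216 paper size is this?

Aspect ratio 841/594 ≈ 1.416 — close to the ISO √2 ≈ 1.414.
In the A-series (A0 area = 1 m²): A1 = 594 × 841 mm.

A1 (594 × 841 mm)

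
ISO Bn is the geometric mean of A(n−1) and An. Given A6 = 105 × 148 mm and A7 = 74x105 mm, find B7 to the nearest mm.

Short side: √(105 · 74) = √7770 ≈ 88.1 → 88 mm
Long side: √(148 · 105) = √15540 ≈ 124.7 → 125 mm

88 × 125 mm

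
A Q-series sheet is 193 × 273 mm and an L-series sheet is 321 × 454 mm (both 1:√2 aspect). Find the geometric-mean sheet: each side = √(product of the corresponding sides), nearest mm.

Short side: √(193 · 321) = √61953 ≈ 248.9 → 249 mm
Long side: √(273 · 454) = √123942 ≈ 352.1 → 352 mm

249 × 352 mm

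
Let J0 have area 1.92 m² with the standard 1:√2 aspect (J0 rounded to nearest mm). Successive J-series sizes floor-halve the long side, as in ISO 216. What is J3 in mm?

Let J0's short side be w mm. w · w√2 = 1.92 m² = 1,920,000 mm², so w ≈ 1165.2 mm and w√2 ≈ 1647.8 mm → J0 = 1165 × 1648 mm.
J1: ⌊1648/2⌋ × 1165 = 824 × 1165 mm
J2: ⌊1165/2⌋ × 824 = 582 × 824 mm
J3: ⌊824/2⌋ × 582 = 412 × 582 mm

412 × 582 mm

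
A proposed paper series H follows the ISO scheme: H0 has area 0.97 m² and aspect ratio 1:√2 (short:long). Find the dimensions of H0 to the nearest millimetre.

828 × 1171 mm

Let the short side be w mm. Then w · w√2 = 0.97 m² = 970,000 mm².
w² = 970,000/√2, so w ≈ 828.2 mm; long side = w√2 ≈ 1171.2 mm.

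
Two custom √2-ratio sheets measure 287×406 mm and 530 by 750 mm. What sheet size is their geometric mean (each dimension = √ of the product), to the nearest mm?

390 × 552 mm

Short side: √(287 · 530) = √152110 ≈ 390.0 → 390 mm
Long side: √(406 · 750) = √304500 ≈ 551.8 → 552 mm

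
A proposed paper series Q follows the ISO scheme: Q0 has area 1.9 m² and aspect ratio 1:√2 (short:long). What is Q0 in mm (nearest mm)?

Let the short side be w mm. Then w · w√2 = 1.9 m² = 1,900,000 mm².
w² = 1,900,000/√2, so w ≈ 1159.1 mm; long side = w√2 ≈ 1639.2 mm.

1159 × 1639 mm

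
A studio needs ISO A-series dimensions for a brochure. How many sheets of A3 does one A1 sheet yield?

4

A1 = 594 × 841 mm; A3 = 297 × 420 mm.
Each halving step doubles the count; 2 steps from A1 to A3.
2^2 = 4.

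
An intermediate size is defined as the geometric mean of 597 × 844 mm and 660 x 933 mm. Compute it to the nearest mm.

628 × 887 mm

Short side: √(597 · 660) = √394020 ≈ 627.7 → 628 mm
Long side: √(844 · 933) = √787452 ≈ 887.4 → 887 mm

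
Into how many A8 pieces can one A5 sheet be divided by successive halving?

8

A5 = 148 × 210 mm; A8 = 52 × 74 mm.
Each halving step doubles the count; 3 steps from A5 to A8.
2^3 = 8.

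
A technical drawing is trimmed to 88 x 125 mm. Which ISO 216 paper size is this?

Aspect ratio 125/88 ≈ 1.420 — close to the ISO √2 ≈ 1.414.
In the B-series (B0 = 1000 × 1414 mm): B7 = 88 × 125 mm.

B7 (88 × 125 mm)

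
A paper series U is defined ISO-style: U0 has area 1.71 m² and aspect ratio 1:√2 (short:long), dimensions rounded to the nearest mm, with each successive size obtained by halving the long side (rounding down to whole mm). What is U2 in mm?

Let U0's short side be w mm. w · w√2 = 1.71 m² = 1,710,000 mm², so w ≈ 1099.6 mm and w√2 ≈ 1555.1 mm → U0 = 1100 × 1555 mm.
U1: ⌊1555/2⌋ × 1100 = 777 × 1100 mm
U2: ⌊1100/2⌋ × 777 = 550 × 777 mm

550 × 777 mm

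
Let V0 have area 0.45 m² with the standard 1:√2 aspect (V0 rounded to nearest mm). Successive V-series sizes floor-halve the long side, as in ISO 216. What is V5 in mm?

Let V0's short side be w mm. w · w√2 = 0.45 m² = 450,000 mm², so w ≈ 564.1 mm and w√2 ≈ 797.7 mm → V0 = 564 × 798 mm.
V1: ⌊798/2⌋ × 564 = 399 × 564 mm
V2: ⌊564/2⌋ × 399 = 282 × 399 mm
V3: ⌊399/2⌋ × 282 = 199 × 282 mm
V4: ⌊282/2⌋ × 199 = 141 × 199 mm
V5: ⌊199/2⌋ × 141 = 99 × 141 mm

99 × 141 mm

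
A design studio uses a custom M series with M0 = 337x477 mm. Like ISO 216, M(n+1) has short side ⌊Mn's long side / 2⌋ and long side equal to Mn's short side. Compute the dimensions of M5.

M1: ⌊477/2⌋ × 337 = 238 × 337 mm
M2: ⌊337/2⌋ × 238 = 168 × 238 mm
M3: ⌊238/2⌋ × 168 = 119 × 168 mm
M4: ⌊168/2⌋ × 119 = 84 × 119 mm
M5: ⌊119/2⌋ × 84 = 59 × 84 mm

59 × 84 mm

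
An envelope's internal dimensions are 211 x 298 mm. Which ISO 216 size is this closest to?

Aspect ratio 298/211 ≈ 1.412 — close to the ISO √2 ≈ 1.414.
In the A-series (A0 area = 1 m²): A4 = 210 × 297 mm.
Off by 2 mm total — nearest standard size.

A4 (210 × 297 mm)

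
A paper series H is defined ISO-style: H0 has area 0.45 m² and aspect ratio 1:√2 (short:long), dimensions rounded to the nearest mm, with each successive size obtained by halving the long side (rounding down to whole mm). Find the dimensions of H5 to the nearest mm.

Let H0's short side be w mm. w · w√2 = 0.45 m² = 450,000 mm², so w ≈ 564.1 mm and w√2 ≈ 797.7 mm → H0 = 564 × 798 mm.
H1: ⌊798/2⌋ × 564 = 399 × 564 mm
H2: ⌊564/2⌋ × 399 = 282 × 399 mm
H3: ⌊399/2⌋ × 282 = 199 × 282 mm
H4: ⌊282/2⌋ × 199 = 141 × 199 mm
H5: ⌊199/2⌋ × 141 = 99 × 141 mm

99 × 141 mm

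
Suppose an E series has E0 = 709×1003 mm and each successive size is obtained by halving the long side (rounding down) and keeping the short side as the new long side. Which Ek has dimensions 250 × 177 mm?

E0: 709 × 1003 mm
E1: 501 × 709 mm
E2: 354 × 501 mm
E3: 250 × 354 mm
E4: 177 × 250 mm
E5: 125 × 177 mm
→ matches E4.

E4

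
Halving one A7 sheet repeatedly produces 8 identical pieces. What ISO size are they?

8 = 2^3, so 3 halving steps.
A7 → A8 → … → A10 after 3 steps.

A10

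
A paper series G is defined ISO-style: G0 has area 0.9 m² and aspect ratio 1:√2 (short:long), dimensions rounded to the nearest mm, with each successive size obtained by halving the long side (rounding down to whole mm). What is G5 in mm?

141 × 199 mm

Let G0's short side be w mm. w · w√2 = 0.9 m² = 900,000 mm², so w ≈ 797.7 mm and w√2 ≈ 1128.2 mm → G0 = 798 × 1128 mm.
G1: ⌊1128/2⌋ × 798 = 564 × 798 mm
G2: ⌊798/2⌋ × 564 = 399 × 564 mm
G3: ⌊564/2⌋ × 399 = 282 × 399 mm
G4: ⌊399/2⌋ × 282 = 199 × 282 mm
G5: ⌊282/2⌋ × 199 = 141 × 199 mm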